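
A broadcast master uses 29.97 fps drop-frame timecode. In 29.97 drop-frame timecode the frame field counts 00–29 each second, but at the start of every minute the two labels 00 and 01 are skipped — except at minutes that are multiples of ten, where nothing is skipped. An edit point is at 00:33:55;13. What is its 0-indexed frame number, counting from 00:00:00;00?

61003

Complete 10-minute blocks: 3, each 17982 frames → 53946.
Remaining 3 whole minutes in the current block: 1800 + 2 × 1798 = 5396 frames.
Within the current minute: 55 × 30 + 13 − 2 = 1661 (labels ;00/;01 skipped at this minute). Total = 53946 + 5396 + 1661 = 61003.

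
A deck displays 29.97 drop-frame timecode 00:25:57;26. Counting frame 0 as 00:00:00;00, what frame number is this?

46690

As if non-drop at 30 labels/s: (0 × 3600 + 25 × 60 + 57) × 30 + 26 = 46736.
Minute boundaries passed: 25; those not divisible by 10: 25 − 2 = 23; dropped labels = 2 × 23 = 46.
Actual frame index = 46736 − 46 = 46690.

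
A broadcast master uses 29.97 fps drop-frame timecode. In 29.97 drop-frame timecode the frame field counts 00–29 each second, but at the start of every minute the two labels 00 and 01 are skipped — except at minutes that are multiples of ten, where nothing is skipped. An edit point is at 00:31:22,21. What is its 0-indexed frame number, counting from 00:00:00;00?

Complete 10-minute blocks: 3, each 17982 frames → 53946.
Remaining 1 whole minute in the current block: 1800 + 0 × 1798 = 1800 frames.
Within the current minute: 22 × 30 + 21 − 2 = 679 (labels ;00/;01 skipped at this minute). Total = 53946 + 1800 + 679 = 56425.

56425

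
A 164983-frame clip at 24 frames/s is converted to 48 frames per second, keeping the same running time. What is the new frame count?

Frames at target rate = 164983 × (48) / (24) = 329966.

329966 frames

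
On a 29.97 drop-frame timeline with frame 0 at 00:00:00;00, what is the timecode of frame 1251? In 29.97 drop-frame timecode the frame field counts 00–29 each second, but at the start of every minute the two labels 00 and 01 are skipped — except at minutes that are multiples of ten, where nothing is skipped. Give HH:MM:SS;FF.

00:00:41;21

Each 10-minute DF block holds 10 × 60 × 30 − 9 × 2 = 17982 frames. 1251 ÷ 17982 → 0 full blocks, remainder 1251.
Within the partial block the first minute is 1800 frames and each further minute 1798, so 0 further minute boundaries passed. Total skipped labels = 18 × 0 + 2 × 0 = 0.
Non-drop label index = 1251 + 0 = 1251; at 30 labels/s that is 00:00:41:21, i.e. DF 00:00:41;21.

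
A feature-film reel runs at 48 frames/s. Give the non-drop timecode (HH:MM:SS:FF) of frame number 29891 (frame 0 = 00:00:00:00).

00:10:22:35

29891 ÷ 48 = 622 full seconds, remainder 35 frames.
622 s = 0 h 10 min 22 s.
Timecode: 00:10:22:35.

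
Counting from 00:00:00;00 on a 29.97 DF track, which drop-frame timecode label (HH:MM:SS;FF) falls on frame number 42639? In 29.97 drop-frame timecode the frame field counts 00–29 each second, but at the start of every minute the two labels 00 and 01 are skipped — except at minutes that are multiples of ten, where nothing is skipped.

00:23:42;21

Each 10-minute DF block holds 10 × 60 × 30 − 9 × 2 = 17982 frames. 42639 ÷ 17982 → 2 full blocks, remainder 6675.
Within the partial block the first minute is 1800 frames and each further minute 1798, so 3 further minute boundaries passed. Total skipped labels = 18 × 2 + 2 × 3 = 42.
Non-drop label index = 42639 + 42 = 42681; at 30 labels/s that is 00:23:42:21, i.e. DF 00:23:42;21.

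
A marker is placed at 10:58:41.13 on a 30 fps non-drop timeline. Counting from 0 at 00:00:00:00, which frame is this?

frame 1185643

Total seconds to the label: (10 × 3600 + 58 × 60 + 41) = 39521.
Frame index = 39521 × 30 + 13 = 1185643.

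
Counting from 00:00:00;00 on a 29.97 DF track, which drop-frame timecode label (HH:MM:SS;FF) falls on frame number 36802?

00:20:27;28

Each 10-minute DF block holds 10 × 60 × 30 − 9 × 2 = 17982 frames. 36802 ÷ 17982 → 2 full blocks, remainder 838.
Within the partial block the first minute is 1800 frames and each further minute 1798, so 0 further minute boundaries passed. Total skipped labels = 18 × 2 + 2 × 0 = 36.
Non-drop label index = 36802 + 36 = 36838; at 30 labels/s that is 00:20:27:28, i.e. DF 00:20:27;28.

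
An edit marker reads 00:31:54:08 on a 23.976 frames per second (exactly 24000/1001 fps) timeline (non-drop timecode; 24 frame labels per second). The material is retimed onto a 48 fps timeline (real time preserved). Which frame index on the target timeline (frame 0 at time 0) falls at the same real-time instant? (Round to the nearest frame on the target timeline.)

frame 91980

Source frame index: (0×3600 + 31×60 + 54) × 24 + 8 = 45944.
Real time: 45944 / (24000/1001) = 5748743/3000 s.
Target frame: (5748743/3000) × (48) = 11497486/125 ≈ 91979.888 → 91980.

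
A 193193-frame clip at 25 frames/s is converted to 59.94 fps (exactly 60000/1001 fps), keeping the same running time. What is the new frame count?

Target frames = source frames × (target rate / source rate) = 193193 × (60000/1001)/(25) = 193193 × 2400/1001 = 463200.

463200 frames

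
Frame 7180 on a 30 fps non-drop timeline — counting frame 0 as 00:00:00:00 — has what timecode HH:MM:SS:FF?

00:03:59:10

7180 ÷ 30 = 239 full seconds, remainder 10 frames.
239 s = 0 h 3 min 59 s.
Timecode: 00:03:59:10.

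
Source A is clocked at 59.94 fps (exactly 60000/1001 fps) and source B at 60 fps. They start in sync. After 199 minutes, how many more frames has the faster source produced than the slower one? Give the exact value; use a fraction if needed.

199 min = 11940 s.
A emits 60000/1001 × 11940 = 716400000/1001 frames; B emits 60 × 11940 = 716400.
Difference = 716400/1001 frames (≈ 715.6843); B is ahead of A.

716400/1001 frames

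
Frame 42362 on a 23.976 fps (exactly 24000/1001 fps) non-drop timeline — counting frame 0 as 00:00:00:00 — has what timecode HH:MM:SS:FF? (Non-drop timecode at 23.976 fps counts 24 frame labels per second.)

00:29:25:02

42362 ÷ 24 = 1765 full seconds, remainder 2 frames.
1765 s = 0 h 29 min 25 s.
Timecode: 00:29:25:02.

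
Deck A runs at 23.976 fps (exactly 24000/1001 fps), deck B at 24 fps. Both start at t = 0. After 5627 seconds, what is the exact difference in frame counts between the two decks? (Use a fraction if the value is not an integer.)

135048/1001 frames

A emits 24000/1001 × 5627 = 135048000/1001 frames; B emits 24 × 5627 = 135048.
Difference = 135048/1001 frames (≈ 134.9131); B is ahead of A.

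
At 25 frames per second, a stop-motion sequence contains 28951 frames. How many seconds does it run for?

Running time = 28951 / (25) = 1158.04 s.

1158.04 seconds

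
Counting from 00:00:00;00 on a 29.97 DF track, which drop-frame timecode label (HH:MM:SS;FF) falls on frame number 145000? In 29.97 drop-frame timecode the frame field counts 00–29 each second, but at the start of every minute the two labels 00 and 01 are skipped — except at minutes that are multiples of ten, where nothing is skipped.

Each 10-minute DF block holds 10 × 60 × 30 − 9 × 2 = 17982 frames. 145000 ÷ 17982 → 8 full blocks, remainder 1144.
Within the partial block the first minute is 1800 frames and each further minute 1798, so 0 further minute boundaries passed. Total skipped labels = 18 × 8 + 2 × 0 = 144.
Non-drop label index = 145000 + 144 = 145144; at 30 labels/s that is 01:20:38:04, i.e. DF 01:20:38;04.

01:20:38;04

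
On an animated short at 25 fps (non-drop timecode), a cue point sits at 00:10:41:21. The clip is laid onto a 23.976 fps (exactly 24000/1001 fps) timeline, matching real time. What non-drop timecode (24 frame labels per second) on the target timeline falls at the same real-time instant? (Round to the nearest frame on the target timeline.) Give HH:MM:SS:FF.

00:10:41:05

Source frame index: (0×3600 + 10×60 + 41) × 25 + 21 = 16046.
Real time: 16046 / (25) = 16046/25 s.
Target frame: (16046/25) × (24000/1001) = 15404160/1001 ≈ 15388.771 → 15389.
At 24 labels/s: frame 15389 → 00:10:41:05.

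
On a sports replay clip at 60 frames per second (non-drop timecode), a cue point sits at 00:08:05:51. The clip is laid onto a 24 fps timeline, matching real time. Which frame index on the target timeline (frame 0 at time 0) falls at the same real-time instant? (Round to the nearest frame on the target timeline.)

frame 11660

Source frame index: (0×3600 + 8×60 + 5) × 60 + 51 = 29151.
Real time: 29151 / (60) = 9717/20 s.
Target frame: (9717/20) × (24) = 58302/5 ≈ 11660.400 → 11660.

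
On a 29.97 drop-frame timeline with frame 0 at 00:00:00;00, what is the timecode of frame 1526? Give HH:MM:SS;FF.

00:00:50;26

Each 10-minute DF block holds 10 × 60 × 30 − 9 × 2 = 17982 frames. 1526 ÷ 17982 → 0 full blocks, remainder 1526.
Within the partial block the first minute is 1800 frames and each further minute 1798, so 0 further minute boundaries passed. Total skipped labels = 18 × 0 + 2 × 0 = 0.
Non-drop label index = 1526 + 0 = 1526; at 30 labels/s that is 00:00:50:26, i.e. DF 00:00:50;26.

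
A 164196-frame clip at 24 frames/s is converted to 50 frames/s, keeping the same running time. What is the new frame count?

342075 frames

Target frames = source frames × (target rate / source rate) = 164196 × (50)/(24) = 164196 × 25/12 = 342075.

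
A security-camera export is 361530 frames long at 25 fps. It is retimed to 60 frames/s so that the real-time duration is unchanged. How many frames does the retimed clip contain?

Target frames = source frames × (target rate / source rate) = 361530 × (60)/(25) = 361530 × 12/5 = 867672.

867672 frames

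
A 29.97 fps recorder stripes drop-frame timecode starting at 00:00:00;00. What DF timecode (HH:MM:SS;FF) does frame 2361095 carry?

21:53:01;29

Each 10-minute DF block holds 10 × 60 × 30 − 9 × 2 = 17982 frames. 2361095 ÷ 17982 → 131 full blocks, remainder 5453.
Within the partial block the first minute is 1800 frames and each further minute 1798, so 3 further minute boundaries passed. Total skipped labels = 18 × 131 + 2 × 3 = 2364.
Non-drop label index = 2361095 + 2364 = 2363459; at 30 labels/s that is 21:53:01:29, i.e. DF 21:53:01;29.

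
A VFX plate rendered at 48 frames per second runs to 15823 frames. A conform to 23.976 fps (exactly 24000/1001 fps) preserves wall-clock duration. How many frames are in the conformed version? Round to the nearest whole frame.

Frames at target rate = 15823 × (24000/1001) / (48) = 7911500/1001 ≈ 7903.596.
Nearest whole frame: 7904.

7904 frames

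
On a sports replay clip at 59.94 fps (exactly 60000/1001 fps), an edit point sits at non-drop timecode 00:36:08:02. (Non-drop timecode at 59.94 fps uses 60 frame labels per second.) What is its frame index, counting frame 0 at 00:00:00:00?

frame 130082

Total seconds to the label: (0 × 3600 + 36 × 60 + 8) = 2168.
Frame index = 2168 × 60 + 2 = 130082.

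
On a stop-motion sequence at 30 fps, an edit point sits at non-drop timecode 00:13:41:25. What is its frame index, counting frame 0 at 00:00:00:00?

Total seconds to the label: (0 × 3600 + 13 × 60 + 41) = 821.
Frame index = 821 × 30 + 25 = 24655.

24655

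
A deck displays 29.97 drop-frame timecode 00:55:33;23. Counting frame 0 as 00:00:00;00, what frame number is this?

99913

As if non-drop at 30 labels/s: (0 × 3600 + 55 × 60 + 33) × 30 + 23 = 100013.
Minute boundaries passed: 55; those not divisible by 10: 55 − 5 = 50; dropped labels = 2 × 50 = 100.
Actual frame index = 100013 − 100 = 99913.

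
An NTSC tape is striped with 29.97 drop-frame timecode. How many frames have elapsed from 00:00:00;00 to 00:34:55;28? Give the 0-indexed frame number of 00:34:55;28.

62816

As if non-drop at 30 labels/s: (0 × 3600 + 34 × 60 + 55) × 30 + 28 = 62878.
Minute boundaries passed: 34; those not divisible by 10: 34 − 3 = 31; dropped labels = 2 × 31 = 62.
Actual frame index = 62878 − 62 = 62816.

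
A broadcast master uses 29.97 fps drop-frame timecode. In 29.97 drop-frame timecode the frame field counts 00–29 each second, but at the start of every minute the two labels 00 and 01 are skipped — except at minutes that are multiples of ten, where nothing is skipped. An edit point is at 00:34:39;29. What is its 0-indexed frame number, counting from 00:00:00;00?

Complete 10-minute blocks: 3, each 17982 frames → 53946.
Remaining 4 whole minutes in the current block: 1800 + 3 × 1798 = 7194 frames.
Within the current minute: 39 × 30 + 29 − 2 = 1197 (labels ;00/;01 skipped at this minute). Total = 53946 + 7194 + 1197 = 62337.

62337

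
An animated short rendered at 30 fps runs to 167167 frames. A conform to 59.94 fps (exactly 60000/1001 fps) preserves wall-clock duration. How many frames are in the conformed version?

334000 frames

Target frames = source frames × (target rate / source rate) = 167167 × (60000/1001)/(30) = 167167 × 2000/1001 = 334000.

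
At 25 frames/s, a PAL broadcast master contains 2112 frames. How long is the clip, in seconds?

84.48 seconds

Running time = 2112 / (25) = 84.48 s.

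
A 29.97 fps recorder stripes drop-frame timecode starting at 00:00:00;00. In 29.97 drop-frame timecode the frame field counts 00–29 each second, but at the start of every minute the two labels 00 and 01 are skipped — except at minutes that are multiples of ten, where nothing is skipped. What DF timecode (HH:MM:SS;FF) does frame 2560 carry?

Each 10-minute DF block holds 10 × 60 × 30 − 9 × 2 = 17982 frames. 2560 ÷ 17982 → 0 full blocks, remainder 2560.
Within the partial block the first minute is 1800 frames and each further minute 1798, so 1 further minute boundary passed. Total skipped labels = 18 × 0 + 2 × 1 = 2.
Non-drop label index = 2560 + 2 = 2562; at 30 labels/s that is 00:01:25:12, i.e. DF 00:01:25;12.

00:01:25;12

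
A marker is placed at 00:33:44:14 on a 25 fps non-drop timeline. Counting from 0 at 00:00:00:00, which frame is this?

50614

Total seconds to the label: (0 × 3600 + 33 × 60 + 44) = 2024.
Frame index = 2024 × 25 + 14 = 50614.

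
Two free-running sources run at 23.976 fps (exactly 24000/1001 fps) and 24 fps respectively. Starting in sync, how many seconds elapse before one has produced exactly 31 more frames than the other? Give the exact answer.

The gap grows by |24 − 24000/1001| = 24/1001 frames per second.
Time for a 31-frame gap: 31 ÷ (24/1001) = 31031/24 s.

31031/24 seconds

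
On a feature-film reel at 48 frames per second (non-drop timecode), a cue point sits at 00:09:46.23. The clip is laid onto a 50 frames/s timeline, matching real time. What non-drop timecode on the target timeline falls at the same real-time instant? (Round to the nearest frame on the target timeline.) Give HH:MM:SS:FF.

Source frame index: (0×3600 + 9×60 + 46) × 48 + 23 = 28151.
Real time: 28151 / (48) = 28151/48 s.
Target frame: (28151/48) × (50) = 703775/24 ≈ 29323.958 → 29324.
At 50 labels/s: frame 29324 → 00:09:46:24.

00:09:46:24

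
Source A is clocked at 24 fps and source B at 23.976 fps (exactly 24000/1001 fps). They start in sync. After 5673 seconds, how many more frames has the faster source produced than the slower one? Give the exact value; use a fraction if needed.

136152/1001 frames

A emits 24 × 5673 = 136152 frames; B emits 24000/1001 × 5673 = 136152000/1001.
Difference = 136152/1001 frames (≈ 136.0160); B is behind A.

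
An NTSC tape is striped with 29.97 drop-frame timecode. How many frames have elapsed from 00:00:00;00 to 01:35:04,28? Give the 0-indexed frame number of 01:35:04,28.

Complete 10-minute blocks: 9, each 17982 frames → 161838.
Remaining 5 whole minutes in the current block: 1800 + 4 × 1798 = 8992 frames.
Within the current minute: 4 × 30 + 28 − 2 = 146 (labels ;00/;01 skipped at this minute). Total = 161838 + 8992 + 146 = 170976.

170976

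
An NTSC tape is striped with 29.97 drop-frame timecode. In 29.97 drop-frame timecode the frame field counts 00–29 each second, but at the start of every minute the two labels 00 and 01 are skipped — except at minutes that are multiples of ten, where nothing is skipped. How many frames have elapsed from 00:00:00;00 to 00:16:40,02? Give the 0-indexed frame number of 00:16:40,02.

29972

Complete 10-minute blocks: 1, each 17982 frames → 17982.
Remaining 6 whole minutes in the current block: 1800 + 5 × 1798 = 10790 frames.
Within the current minute: 40 × 30 + 2 − 2 = 1200 (labels ;00/;01 skipped at this minute). Total = 17982 + 10790 + 1200 = 29972.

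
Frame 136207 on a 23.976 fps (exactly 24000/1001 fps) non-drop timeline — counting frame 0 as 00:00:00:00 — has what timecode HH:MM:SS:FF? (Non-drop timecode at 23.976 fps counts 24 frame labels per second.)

01:34:35:07

136207 ÷ 24 = 5675 full seconds, remainder 7 frames.
5675 s = 1 h 34 min 35 s.
Timecode: 01:34:35:07.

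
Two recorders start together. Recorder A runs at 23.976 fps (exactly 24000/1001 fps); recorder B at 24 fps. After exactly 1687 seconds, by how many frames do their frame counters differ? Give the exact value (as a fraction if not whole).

5784/143 frames

A emits 24000/1001 × 1687 = 5784000/143 frames; B emits 24 × 1687 = 40488.
Difference = 5784/143 frames (≈ 40.4476); B is ahead of A.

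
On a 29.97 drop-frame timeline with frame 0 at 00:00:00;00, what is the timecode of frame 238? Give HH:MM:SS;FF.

Each 10-minute DF block holds 10 × 60 × 30 − 9 × 2 = 17982 frames. 238 ÷ 17982 → 0 full blocks, remainder 238.
Within the partial block the first minute is 1800 frames and each further minute 1798, so 0 further minute boundaries passed. Total skipped labels = 18 × 0 + 2 × 0 = 0.
Non-drop label index = 238 + 0 = 238; at 30 labels/s that is 00:00:07:28, i.e. DF 00:00:07;28.

00:00:07;28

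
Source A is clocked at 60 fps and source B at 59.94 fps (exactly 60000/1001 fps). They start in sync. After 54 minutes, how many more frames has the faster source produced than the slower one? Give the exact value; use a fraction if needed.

194400/1001 frames

54 min = 3240 s.
A emits 60 × 3240 = 194400 frames; B emits 60000/1001 × 3240 = 194400000/1001.
Difference = 194400/1001 frames (≈ 194.2058); B is behind A.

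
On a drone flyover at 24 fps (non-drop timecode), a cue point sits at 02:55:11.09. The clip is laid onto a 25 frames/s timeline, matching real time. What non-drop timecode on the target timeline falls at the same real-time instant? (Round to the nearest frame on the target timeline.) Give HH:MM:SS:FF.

Source frame index: (2×3600 + 55×60 + 11) × 24 + 9 = 252273.
Real time: 252273 / (24) = 84091/8 s.
Target frame: (84091/8) × (25) = 2102275/8 ≈ 262784.375 → 262784.
At 25 labels/s: frame 262784 → 02:55:11:09.

02:55:11:09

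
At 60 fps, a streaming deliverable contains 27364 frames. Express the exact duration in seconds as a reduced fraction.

6841/15 seconds

Running time = 27364 ÷ (60) = 27364 × 1/60 = 6841/15 s.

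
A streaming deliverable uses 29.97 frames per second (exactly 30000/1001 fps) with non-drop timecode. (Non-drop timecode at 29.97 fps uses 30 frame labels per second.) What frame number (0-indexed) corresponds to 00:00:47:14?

Total seconds to the label: (0 × 3600 + 0 × 60 + 47) = 47.
Frame index = 47 × 30 + 14 = 1424.

1424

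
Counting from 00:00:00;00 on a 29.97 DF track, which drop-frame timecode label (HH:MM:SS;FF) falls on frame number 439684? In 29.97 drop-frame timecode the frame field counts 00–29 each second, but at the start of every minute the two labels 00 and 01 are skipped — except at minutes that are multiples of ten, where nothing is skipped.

04:04:30;24

Ten DF minutes hold 17982 frames, so frame 439684 lies in block 24 (frames 431568–449549) with 8116 frames into that block.
The block's first minute is 1800 frames and the rest 1798 each; 8116 frames reaches minute 4, so 24 × 18 + 4 × 2 = 440 labels have been skipped so far.
Adding those back, label number 439684 + 440 = 440124 at 30 labels/s is 14670 s + 24 f = 4 h 4 min 30 s frame 24, i.e. 04:04:30;24.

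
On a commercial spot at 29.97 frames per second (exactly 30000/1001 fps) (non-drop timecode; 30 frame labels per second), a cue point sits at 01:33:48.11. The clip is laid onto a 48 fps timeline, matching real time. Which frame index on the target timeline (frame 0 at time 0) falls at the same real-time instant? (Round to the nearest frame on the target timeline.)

frame 270432

Source frame index: (1×3600 + 33×60 + 48) × 30 + 11 = 168851.
Real time: 168851 / (30000/1001) = 169019851/30000 s.
Target frame: (169019851/30000) × (48) = 169019851/625 ≈ 270431.762 → 270432.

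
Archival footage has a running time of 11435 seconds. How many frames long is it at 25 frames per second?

Frames = 11435 × 25 = 285875.

285875 frames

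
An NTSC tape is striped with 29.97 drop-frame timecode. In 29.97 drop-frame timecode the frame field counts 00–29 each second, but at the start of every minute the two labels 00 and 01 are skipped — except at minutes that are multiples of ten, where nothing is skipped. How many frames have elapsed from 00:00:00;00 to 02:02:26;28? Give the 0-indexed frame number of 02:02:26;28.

220188

As if non-drop at 30 labels/s: (2 × 3600 + 2 × 60 + 26) × 30 + 28 = 220408.
Minute boundaries passed: 122; those not divisible by 10: 122 − 12 = 110; dropped labels = 2 × 110 = 220.
Actual frame index = 220408 − 220 = 220188.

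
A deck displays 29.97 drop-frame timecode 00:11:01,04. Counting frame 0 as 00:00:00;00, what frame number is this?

19814

Complete 10-minute blocks: 1, each 17982 frames → 17982.
Remaining 1 whole minute in the current block: 1800 + 0 × 1798 = 1800 frames.
Within the current minute: 1 × 30 + 4 − 2 = 32 (labels ;00/;01 skipped at this minute). Total = 17982 + 1800 + 32 = 19814.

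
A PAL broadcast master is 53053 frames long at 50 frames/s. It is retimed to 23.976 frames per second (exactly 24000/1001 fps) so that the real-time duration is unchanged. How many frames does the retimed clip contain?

Target frames = source frames × (target rate / source rate) = 53053 × (24000/1001)/(50) = 53053 × 480/1001 = 25440.

25440 frames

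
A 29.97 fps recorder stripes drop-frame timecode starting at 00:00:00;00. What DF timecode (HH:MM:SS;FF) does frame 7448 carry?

00:04:08;16

Ten DF minutes hold 17982 frames, so frame 7448 lies in block 0 (frames 0–17981) with 7448 frames into that block.
The block's first minute is 1800 frames and the rest 1798 each; 7448 frames reaches minute 4, so 0 × 18 + 4 × 2 = 8 labels have been skipped so far.
Adding those back, label number 7448 + 8 = 7456 at 30 labels/s is 248 s + 16 f = 0 h 4 min 8 s frame 16, i.e. 00:04:08;16.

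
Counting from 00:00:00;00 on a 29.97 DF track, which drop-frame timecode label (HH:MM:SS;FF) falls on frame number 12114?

Ten DF minutes hold 17982 frames, so frame 12114 lies in block 0 (frames 0–17981) with 12114 frames into that block.
The block's first minute is 1800 frames and the rest 1798 each; 12114 frames reaches minute 6, so 0 × 18 + 6 × 2 = 12 labels have been skipped so far.
Adding those back, label number 12114 + 12 = 12126 at 30 labels/s is 404 s + 6 f = 0 h 6 min 44 s frame 6, i.e. 00:06:44;06.

00:06:44;06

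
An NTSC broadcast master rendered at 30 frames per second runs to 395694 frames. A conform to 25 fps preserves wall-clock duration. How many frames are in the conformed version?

Target frames = source frames × (target rate / source rate) = 395694 × (25)/(30) = 395694 × 5/6 = 329745.

329745 frames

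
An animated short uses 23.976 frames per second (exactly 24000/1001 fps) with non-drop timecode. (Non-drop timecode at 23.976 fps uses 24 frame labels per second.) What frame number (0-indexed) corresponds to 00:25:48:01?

frame 37153

Total seconds to the label: (0 × 3600 + 25 × 60 + 48) = 1548.
Frame index = 1548 × 24 + 1 = 37153.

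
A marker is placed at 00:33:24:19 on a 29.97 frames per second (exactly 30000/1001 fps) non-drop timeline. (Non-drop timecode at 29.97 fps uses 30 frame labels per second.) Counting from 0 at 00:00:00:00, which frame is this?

60139

Total seconds to the label: (0 × 3600 + 33 × 60 + 24) = 2004.
Frame index = 2004 × 30 + 19 = 60139.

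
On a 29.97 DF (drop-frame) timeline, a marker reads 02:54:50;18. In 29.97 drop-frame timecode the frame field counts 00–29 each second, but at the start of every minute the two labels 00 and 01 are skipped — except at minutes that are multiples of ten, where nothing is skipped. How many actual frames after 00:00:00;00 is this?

As if non-drop at 30 labels/s: (2 × 3600 + 54 × 60 + 50) × 30 + 18 = 314718.
Minute boundaries passed: 174; those not divisible by 10: 174 − 17 = 157; dropped labels = 2 × 157 = 314.
Actual frame index = 314718 − 314 = 314404.

314404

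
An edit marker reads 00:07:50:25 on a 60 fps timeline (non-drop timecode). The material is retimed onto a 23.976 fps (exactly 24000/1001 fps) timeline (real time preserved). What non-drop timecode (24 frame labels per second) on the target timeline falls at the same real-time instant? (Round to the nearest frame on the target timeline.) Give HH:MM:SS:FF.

00:07:49:23

Source frame index: (0×3600 + 7×60 + 50) × 60 + 25 = 28225.
Real time: 28225 / (60) = 5645/12 s.
Target frame: (5645/12) × (24000/1001) = 11290000/1001 ≈ 11278.721 → 11279.
At 24 labels/s: frame 11279 → 00:07:49:23.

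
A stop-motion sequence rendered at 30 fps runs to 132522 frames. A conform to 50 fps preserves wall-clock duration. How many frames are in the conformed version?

Target frames = source frames × (target rate / source rate) = 132522 × (50)/(30) = 132522 × 5/3 = 220870.

220870 frames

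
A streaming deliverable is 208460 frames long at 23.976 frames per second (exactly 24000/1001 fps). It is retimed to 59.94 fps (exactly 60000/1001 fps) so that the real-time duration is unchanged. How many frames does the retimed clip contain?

521150 frames

Target frames = source frames × (target rate / source rate) = 208460 × (60000/1001)/(24000/1001) = 208460 × 5/2 = 521150.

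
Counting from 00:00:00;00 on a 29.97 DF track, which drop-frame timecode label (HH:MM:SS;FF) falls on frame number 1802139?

Ten DF minutes hold 17982 frames, so frame 1802139 lies in block 100 (frames 1798200–1816181) with 3939 frames into that block.
The block's first minute is 1800 frames and the rest 1798 each; 3939 frames reaches minute 2, so 100 × 18 + 2 × 2 = 1804 labels have been skipped so far.
Adding those back, label number 1802139 + 1804 = 1803943 at 30 labels/s is 60131 s + 13 f = 16 h 42 min 11 s frame 13, i.e. 16:42:11;13.

16:42:11;13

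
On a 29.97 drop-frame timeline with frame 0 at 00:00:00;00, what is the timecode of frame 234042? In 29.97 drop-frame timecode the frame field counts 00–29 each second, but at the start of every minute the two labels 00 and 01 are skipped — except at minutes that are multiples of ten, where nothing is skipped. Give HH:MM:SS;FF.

Each 10-minute DF block holds 10 × 60 × 30 − 9 × 2 = 17982 frames. 234042 ÷ 17982 → 13 full blocks, remainder 276.
Within the partial block the first minute is 1800 frames and each further minute 1798, so 0 further minute boundaries passed. Total skipped labels = 18 × 13 + 2 × 0 = 234.
Non-drop label index = 234042 + 234 = 234276; at 30 labels/s that is 02:10:09:06, i.e. DF 02:10:09;06.

02:10:09;06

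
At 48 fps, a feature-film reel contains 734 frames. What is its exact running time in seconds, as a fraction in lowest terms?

Running time = 734 ÷ (48) = 734 × 1/48 = 367/24 s.

367/24 seconds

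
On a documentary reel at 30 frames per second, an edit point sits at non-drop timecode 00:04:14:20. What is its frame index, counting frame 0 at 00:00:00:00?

Total seconds to the label: (0 × 3600 + 4 × 60 + 14) = 254.
Frame index = 254 × 30 + 20 = 7640.

frame 7640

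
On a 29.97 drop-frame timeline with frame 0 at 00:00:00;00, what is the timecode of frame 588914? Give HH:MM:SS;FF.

Ten DF minutes hold 17982 frames, so frame 588914 lies in block 32 (frames 575424–593405) with 13490 frames into that block.
The block's first minute is 1800 frames and the rest 1798 each; 13490 frames reaches minute 7, so 32 × 18 + 7 × 2 = 590 labels have been skipped so far.
Adding those back, label number 588914 + 590 = 589504 at 30 labels/s is 19650 s + 4 f = 5 h 27 min 30 s frame 4, i.e. 05:27:30;04.

05:27:30;04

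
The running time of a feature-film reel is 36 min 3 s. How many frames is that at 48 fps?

103824 frames

36 min 3 s = 2163 s.
Frames = 2163 × 48 = 103824.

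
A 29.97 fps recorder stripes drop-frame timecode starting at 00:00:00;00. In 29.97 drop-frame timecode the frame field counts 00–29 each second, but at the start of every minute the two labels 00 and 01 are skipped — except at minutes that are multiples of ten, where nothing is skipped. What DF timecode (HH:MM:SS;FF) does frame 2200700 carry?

Ten DF minutes hold 17982 frames, so frame 2200700 lies in block 122 (frames 2193804–2211785) with 6896 frames into that block.
The block's first minute is 1800 frames and the rest 1798 each; 6896 frames reaches minute 3, so 122 × 18 + 3 × 2 = 2202 labels have been skipped so far.
Adding those back, label number 2200700 + 2202 = 2202902 at 30 labels/s is 73430 s + 2 f = 20 h 23 min 50 s frame 2, i.e. 20:23:50;02.

20:23:50;02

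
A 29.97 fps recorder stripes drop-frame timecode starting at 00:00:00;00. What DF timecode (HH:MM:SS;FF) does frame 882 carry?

00:00:29;12

Each 10-minute DF block holds 10 × 60 × 30 − 9 × 2 = 17982 frames. 882 ÷ 17982 → 0 full blocks, remainder 882.
Within the partial block the first minute is 1800 frames and each further minute 1798, so 0 further minute boundaries passed. Total skipped labels = 18 × 0 + 2 × 0 = 0.
Non-drop label index = 882 + 0 = 882; at 30 labels/s that is 00:00:29:12, i.e. DF 00:00:29;12.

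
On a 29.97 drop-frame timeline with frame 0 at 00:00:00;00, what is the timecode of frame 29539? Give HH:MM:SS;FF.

00:16:25;19

Each 10-minute DF block holds 10 × 60 × 30 − 9 × 2 = 17982 frames. 29539 ÷ 17982 → 1 full block, remainder 11557.
Within the partial block the first minute is 1800 frames and each further minute 1798, so 6 further minute boundaries passed. Total skipped labels = 18 × 1 + 2 × 6 = 30.
Non-drop label index = 29539 + 30 = 29569; at 30 labels/s that is 00:16:25:19, i.e. DF 00:16:25;19.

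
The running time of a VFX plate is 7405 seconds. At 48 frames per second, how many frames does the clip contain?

Frames = 7405 × 48 = 355440.

355440 frames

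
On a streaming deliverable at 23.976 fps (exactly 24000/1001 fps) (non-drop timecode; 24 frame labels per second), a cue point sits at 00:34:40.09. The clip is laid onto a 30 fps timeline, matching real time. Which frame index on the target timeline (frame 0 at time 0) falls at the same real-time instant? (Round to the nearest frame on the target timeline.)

frame 62474

Source frame index: (0×3600 + 34×60 + 40) × 24 + 9 = 49929.
Real time: 49929 / (24000/1001) = 16659643/8000 s.
Target frame: (16659643/8000) × (30) = 49978929/800 ≈ 62473.661 → 62474.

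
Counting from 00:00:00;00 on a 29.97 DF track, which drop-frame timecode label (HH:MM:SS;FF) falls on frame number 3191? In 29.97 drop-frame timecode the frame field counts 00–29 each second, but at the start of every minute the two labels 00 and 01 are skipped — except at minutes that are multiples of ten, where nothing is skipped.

00:01:46;13

Ten DF minutes hold 17982 frames, so frame 3191 lies in block 0 (frames 0–17981) with 3191 frames into that block.
The block's first minute is 1800 frames and the rest 1798 each; 3191 frames reaches minute 1, so 0 × 18 + 1 × 2 = 2 labels have been skipped so far.
Adding those back, label number 3191 + 2 = 3193 at 30 labels/s is 106 s + 13 f = 0 h 1 min 46 s frame 13, i.e. 00:01:46;13.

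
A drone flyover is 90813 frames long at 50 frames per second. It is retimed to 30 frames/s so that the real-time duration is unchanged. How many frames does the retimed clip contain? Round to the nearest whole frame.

Frames at target rate = 90813 × (30) / (50) = 272439/5 ≈ 54487.800.
Nearest whole frame: 54488.

54488 frames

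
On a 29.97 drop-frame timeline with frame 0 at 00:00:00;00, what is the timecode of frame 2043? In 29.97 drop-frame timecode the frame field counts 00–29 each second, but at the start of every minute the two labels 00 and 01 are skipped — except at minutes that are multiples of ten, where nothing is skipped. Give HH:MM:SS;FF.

Ten DF minutes hold 17982 frames, so frame 2043 lies in block 0 (frames 0–17981) with 2043 frames into that block.
The block's first minute is 1800 frames and the rest 1798 each; 2043 frames reaches minute 1, so 0 × 18 + 1 × 2 = 2 labels have been skipped so far.
Adding those back, label number 2043 + 2 = 2045 at 30 labels/s is 68 s + 5 f = 0 h 1 min 8 s frame 5, i.e. 00:01:08;05.

00:01:08;05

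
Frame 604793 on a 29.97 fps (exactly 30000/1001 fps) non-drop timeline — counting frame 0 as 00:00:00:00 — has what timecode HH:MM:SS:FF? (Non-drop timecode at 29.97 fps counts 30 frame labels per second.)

604793 ÷ 30 = 20159 full seconds, remainder 23 frames.
20159 s = 5 h 35 min 59 s.
Timecode: 05:35:59:23.

05:35:59:23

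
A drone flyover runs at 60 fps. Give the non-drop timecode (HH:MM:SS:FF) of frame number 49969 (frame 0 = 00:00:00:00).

00:13:52:49

49969 ÷ 60 = 832 full seconds, remainder 49 frames.
832 s = 0 h 13 min 52 s.
Timecode: 00:13:52:49.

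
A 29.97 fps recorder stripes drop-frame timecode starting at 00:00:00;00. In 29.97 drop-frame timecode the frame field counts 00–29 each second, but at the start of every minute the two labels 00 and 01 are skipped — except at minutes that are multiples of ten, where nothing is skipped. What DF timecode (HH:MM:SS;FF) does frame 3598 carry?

00:02:00;02

Ten DF minutes hold 17982 frames, so frame 3598 lies in block 0 (frames 0–17981) with 3598 frames into that block.
The block's first minute is 1800 frames and the rest 1798 each; 3598 frames reaches minute 2, so 0 × 18 + 2 × 2 = 4 labels have been skipped so far.
Adding those back, label number 3598 + 4 = 3602 at 30 labels/s is 120 s + 2 f = 0 h 2 min 0 s frame 2, i.e. 00:02:00;02.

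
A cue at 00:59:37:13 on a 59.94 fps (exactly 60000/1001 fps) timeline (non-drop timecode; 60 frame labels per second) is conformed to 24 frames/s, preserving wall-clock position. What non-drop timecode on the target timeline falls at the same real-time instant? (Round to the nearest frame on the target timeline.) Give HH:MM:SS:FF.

Source frame index: (0×3600 + 59×60 + 37) × 60 + 13 = 214633.
Real time: 214633 / (60000/1001) = 214847633/60000 s.
Target frame: (214847633/60000) × (24) = 214847633/2500 ≈ 85939.053 → 85939.
At 24 labels/s: frame 85939 → 00:59:40:19.

00:59:40:19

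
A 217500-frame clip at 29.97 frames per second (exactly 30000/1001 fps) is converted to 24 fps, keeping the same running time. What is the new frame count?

Target frames = source frames × (target rate / source rate) = 217500 × (24)/(30000/1001) = 217500 × 1001/1250 = 174174.

174174 frames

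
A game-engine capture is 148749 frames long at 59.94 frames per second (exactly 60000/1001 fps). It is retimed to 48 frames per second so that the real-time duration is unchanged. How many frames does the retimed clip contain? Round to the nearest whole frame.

119118 frames

Frames at target rate = 148749 × (48) / (60000/1001) = 148897749/1250 ≈ 119118.199.
Nearest whole frame: 119118.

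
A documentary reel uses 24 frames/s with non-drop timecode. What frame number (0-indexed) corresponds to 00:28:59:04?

Total seconds to the label: (0 × 3600 + 28 × 60 + 59) = 1739.
Frame index = 1739 × 24 + 4 = 41740.

frame 41740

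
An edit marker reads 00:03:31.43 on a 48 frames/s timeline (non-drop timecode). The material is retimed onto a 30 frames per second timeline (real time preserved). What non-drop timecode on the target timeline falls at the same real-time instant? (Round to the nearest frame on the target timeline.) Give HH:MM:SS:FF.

00:03:31:27

Source frame index: (0×3600 + 3×60 + 31) × 48 + 43 = 10171.
Real time: 10171 / (48) = 10171/48 s.
Target frame: (10171/48) × (30) = 50855/8 ≈ 6356.875 → 6357.
At 30 labels/s: frame 6357 → 00:03:31:27.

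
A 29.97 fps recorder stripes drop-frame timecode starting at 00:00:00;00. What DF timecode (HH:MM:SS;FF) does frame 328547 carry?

Ten DF minutes hold 17982 frames, so frame 328547 lies in block 18 (frames 323676–341657) with 4871 frames into that block.
The block's first minute is 1800 frames and the rest 1798 each; 4871 frames reaches minute 2, so 18 × 18 + 2 × 2 = 328 labels have been skipped so far.
Adding those back, label number 328547 + 328 = 328875 at 30 labels/s is 10962 s + 15 f = 3 h 2 min 42 s frame 15, i.e. 03:02:42;15.

03:02:42;15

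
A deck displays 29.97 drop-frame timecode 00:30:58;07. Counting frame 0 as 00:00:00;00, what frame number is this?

As if non-drop at 30 labels/s: (0 × 3600 + 30 × 60 + 58) × 30 + 7 = 55747.
Minute boundaries passed: 30; those not divisible by 10: 30 − 3 = 27; dropped labels = 2 × 27 = 54.
Actual frame index = 55747 − 54 = 55693.

55693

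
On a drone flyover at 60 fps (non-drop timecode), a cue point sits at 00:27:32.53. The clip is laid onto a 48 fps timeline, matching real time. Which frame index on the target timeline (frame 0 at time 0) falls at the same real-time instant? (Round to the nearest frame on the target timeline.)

Source frame index: (0×3600 + 27×60 + 32) × 60 + 53 = 99173.
Real time: 99173 / (60) = 99173/60 s.
Target frame: (99173/60) × (48) = 396692/5 ≈ 79338.400 → 79338.

frame 79338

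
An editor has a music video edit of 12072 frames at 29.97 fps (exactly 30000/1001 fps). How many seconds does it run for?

Running time = 12072 / (30000/1001) = 402.8024 s.

402.8024 seconds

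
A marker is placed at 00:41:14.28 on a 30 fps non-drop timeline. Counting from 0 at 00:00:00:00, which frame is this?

frame 74248

Total seconds to the label: (0 × 3600 + 41 × 60 + 14) = 2474.
Frame index = 2474 × 30 + 28 = 74248.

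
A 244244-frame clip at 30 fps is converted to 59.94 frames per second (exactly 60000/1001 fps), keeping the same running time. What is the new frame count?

488000 frames

Target frames = source frames × (target rate / source rate) = 244244 × (60000/1001)/(30) = 244244 × 2000/1001 = 488000.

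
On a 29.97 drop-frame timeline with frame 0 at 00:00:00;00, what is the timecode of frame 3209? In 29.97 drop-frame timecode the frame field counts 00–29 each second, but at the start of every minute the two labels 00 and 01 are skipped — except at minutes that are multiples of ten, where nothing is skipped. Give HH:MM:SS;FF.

Each 10-minute DF block holds 10 × 60 × 30 − 9 × 2 = 17982 frames. 3209 ÷ 17982 → 0 full blocks, remainder 3209.
Within the partial block the first minute is 1800 frames and each further minute 1798, so 1 further minute boundary passed. Total skipped labels = 18 × 0 + 2 × 1 = 2.
Non-drop label index = 3209 + 2 = 3211; at 30 labels/s that is 00:01:47:01, i.e. DF 00:01:47;01.

00:01:47;01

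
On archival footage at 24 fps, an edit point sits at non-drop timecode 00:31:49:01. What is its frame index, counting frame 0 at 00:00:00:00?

Total seconds to the label: (0 × 3600 + 31 × 60 + 49) = 1909.
Frame index = 1909 × 24 + 1 = 45817.

45817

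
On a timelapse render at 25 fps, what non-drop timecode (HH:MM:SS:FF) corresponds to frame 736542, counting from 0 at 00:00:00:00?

08:11:01:17

736542 ÷ 25 = 29461 full seconds, remainder 17 frames.
29461 s = 8 h 11 min 1 s.
Timecode: 08:11:01:17.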